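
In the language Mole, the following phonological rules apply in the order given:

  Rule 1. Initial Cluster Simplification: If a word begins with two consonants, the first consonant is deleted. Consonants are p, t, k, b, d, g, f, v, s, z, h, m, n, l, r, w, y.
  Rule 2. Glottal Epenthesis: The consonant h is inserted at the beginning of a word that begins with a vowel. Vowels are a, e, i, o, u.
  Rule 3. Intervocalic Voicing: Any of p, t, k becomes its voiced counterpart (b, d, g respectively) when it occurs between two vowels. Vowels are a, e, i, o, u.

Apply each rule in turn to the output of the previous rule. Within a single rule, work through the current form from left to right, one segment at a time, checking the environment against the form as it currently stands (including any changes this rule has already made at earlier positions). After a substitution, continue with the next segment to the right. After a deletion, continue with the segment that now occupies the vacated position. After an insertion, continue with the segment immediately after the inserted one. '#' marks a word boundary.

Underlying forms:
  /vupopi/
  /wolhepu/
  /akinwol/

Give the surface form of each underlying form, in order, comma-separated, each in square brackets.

/vupopi/:
  Rule 1 Initial Cluster Simplification: no change — [vupopi]
  Rule 2 Glottal Epenthesis: no change — [vupopi]
  Rule 3 Intervocalic Voicing: [vupopi] → [vubobi]
/wolhepu/:
  Rule 1 Initial Cluster Simplification: no change — [wolhepu]
  Rule 2 Glottal Epenthesis: no change — [wolhepu]
  Rule 3 Intervocalic Voicing: [wolhepu] → [wolhebu]
/akinwol/:
  Rule 1 Initial Cluster Simplification: no change — [akinwol]
  Rule 2 Glottal Epenthesis: [akinwol] → [hakinwol]
  Rule 3 Intervocalic Voicing: [hakinwol] → [haginwol]

[vubobi], [wolhebu], [haginwol]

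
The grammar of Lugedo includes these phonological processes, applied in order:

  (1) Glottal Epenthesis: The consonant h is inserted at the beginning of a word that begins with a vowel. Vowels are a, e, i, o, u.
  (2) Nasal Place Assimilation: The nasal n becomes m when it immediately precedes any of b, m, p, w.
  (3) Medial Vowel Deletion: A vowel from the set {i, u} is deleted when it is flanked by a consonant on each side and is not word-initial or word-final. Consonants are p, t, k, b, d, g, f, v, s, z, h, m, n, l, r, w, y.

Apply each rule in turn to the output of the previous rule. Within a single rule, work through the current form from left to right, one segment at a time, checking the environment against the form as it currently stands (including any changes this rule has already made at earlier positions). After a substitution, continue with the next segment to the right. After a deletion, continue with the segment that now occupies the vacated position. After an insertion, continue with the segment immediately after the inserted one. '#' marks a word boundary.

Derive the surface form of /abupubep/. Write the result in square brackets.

[habpbep]

(1) Glottal Epenthesis: [abupubep] → [habupubep]
(2) Nasal Place Assimilation: no change — [habupubep]
(3) Medial Vowel Deletion: [habupubep] → [habpbep]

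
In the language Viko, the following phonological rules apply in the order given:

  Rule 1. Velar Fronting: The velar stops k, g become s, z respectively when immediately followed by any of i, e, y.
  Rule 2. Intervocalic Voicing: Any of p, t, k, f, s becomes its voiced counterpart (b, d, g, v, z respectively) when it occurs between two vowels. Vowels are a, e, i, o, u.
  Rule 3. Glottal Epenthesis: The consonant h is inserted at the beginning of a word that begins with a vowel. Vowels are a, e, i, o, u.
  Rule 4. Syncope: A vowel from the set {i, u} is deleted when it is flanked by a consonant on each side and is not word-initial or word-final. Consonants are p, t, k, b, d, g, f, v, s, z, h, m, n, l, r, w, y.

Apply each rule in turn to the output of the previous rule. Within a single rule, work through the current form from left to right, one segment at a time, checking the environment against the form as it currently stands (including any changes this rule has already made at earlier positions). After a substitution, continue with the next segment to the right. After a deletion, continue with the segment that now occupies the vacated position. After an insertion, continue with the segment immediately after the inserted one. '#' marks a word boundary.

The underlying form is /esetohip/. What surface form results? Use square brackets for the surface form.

[hezedohp]

Rule 1 Velar Fronting: no change — [esetohip]
Rule 2 Intervocalic Voicing: [esetohip] → [ezedohip]
Rule 3 Glottal Epenthesis: [ezedohip] → [hezedohip]
Rule 4 Syncope: [hezedohip] → [hezedohp]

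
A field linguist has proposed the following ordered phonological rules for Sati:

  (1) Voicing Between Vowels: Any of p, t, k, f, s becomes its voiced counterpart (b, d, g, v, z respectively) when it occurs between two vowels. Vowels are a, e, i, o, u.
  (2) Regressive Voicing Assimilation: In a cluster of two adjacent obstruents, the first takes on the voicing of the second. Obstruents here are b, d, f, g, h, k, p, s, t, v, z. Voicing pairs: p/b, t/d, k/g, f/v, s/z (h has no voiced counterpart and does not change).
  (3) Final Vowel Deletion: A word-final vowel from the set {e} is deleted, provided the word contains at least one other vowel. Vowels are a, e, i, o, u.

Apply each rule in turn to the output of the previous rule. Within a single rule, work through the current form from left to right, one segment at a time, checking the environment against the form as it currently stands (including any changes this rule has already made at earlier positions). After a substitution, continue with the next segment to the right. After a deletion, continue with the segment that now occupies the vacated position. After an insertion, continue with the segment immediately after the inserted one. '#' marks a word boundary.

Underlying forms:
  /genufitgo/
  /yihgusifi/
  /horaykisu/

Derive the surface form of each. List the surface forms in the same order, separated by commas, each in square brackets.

[genuvidgo], [yihguzivi], [horaykizu]

/genufitgo/:
  (1) Voicing Between Vowels: [genufitgo] → [genuvitgo]
  (2) Regressive Voicing Assimilation: [genuvitgo] → [genuvidgo]
  (3) Final Vowel Deletion: no change — [genuvidgo]
/yihgusifi/:
  (1) Voicing Between Vowels: [yihgusifi] → [yihguzivi]
  (2) Regressive Voicing Assimilation: no change — [yihguzivi]
  (3) Final Vowel Deletion: no change — [yihguzivi]
/horaykisu/:
  (1) Voicing Between Vowels: [horaykisu] → [horaykizu]
  (2) Regressive Voicing Assimilation: no change — [horaykizu]
  (3) Final Vowel Deletion: no change — [horaykizu]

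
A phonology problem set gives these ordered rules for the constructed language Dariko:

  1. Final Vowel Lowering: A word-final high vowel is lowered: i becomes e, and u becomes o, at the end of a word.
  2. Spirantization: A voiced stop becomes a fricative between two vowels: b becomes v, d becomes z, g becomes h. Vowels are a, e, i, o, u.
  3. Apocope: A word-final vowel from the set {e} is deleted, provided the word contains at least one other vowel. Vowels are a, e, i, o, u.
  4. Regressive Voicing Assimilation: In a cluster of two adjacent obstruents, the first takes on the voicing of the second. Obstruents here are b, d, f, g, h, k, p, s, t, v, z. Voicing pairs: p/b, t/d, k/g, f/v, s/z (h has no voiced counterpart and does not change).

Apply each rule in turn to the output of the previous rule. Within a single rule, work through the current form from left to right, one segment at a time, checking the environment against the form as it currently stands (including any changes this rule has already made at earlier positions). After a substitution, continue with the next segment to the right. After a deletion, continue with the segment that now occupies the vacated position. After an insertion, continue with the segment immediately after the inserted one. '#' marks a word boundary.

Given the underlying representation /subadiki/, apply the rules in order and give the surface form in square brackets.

[suvazik]

1 Final Vowel Lowering: [subadiki] → [subadike]
2 Spirantization: [subadike] → [suvazike]
3 Apocope: [suvazike] → [suvazik]
4 Regressive Voicing Assimilation: no change — [suvazik]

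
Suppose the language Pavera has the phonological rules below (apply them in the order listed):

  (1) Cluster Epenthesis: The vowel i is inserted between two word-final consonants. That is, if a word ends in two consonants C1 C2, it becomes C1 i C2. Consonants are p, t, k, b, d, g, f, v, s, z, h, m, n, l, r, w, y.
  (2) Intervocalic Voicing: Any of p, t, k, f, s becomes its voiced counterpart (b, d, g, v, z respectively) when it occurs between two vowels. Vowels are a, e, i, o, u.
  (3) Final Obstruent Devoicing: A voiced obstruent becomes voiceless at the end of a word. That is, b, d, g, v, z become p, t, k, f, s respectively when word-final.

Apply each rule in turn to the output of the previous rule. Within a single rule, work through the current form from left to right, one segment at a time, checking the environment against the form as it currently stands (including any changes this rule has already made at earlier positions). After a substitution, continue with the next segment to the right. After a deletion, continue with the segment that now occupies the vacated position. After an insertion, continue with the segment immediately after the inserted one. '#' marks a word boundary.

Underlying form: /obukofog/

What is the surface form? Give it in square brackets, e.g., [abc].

[obugovok]

(1) Cluster Epenthesis: no change — [obukofog]
(2) Intervocalic Voicing: [obukofog] → [obugovog]
(3) Final Obstruent Devoicing: [obugovog] → [obugovok]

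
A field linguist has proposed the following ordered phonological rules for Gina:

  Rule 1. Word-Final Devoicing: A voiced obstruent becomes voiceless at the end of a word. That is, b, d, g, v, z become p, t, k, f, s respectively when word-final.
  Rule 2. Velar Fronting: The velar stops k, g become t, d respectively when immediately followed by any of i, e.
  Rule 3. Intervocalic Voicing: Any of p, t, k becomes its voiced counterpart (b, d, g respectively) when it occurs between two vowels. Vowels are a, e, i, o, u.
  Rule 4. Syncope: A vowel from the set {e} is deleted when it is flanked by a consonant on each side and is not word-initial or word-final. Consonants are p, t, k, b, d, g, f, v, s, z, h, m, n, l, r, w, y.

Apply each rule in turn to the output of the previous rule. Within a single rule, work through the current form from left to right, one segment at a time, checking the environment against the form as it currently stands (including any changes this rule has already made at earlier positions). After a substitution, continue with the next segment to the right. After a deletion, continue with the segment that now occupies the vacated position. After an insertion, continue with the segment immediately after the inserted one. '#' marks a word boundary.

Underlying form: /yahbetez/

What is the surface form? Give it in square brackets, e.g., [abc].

Rule 1 Word-Final Devoicing: [yahbetez] → [yahbetes]
Rule 2 Velar Fronting: no change — [yahbetes]
Rule 3 Intervocalic Voicing: [yahbetes] → [yahbedes]
Rule 4 Syncope: [yahbedes] → [yahbds]

[yahbds]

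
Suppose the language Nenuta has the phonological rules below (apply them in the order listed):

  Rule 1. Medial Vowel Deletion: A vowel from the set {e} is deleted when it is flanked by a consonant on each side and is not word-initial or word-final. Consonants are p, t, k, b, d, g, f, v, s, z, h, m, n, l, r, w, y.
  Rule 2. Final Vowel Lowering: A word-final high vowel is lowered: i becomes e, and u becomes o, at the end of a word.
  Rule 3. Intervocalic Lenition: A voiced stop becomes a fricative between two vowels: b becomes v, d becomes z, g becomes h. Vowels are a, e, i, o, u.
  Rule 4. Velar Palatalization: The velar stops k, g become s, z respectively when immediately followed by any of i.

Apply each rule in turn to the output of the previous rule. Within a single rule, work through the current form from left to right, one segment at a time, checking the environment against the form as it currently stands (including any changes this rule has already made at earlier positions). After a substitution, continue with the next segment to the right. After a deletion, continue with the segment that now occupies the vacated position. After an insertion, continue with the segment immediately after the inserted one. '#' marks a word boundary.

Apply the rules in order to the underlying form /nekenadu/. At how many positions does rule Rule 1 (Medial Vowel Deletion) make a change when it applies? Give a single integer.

Rule 1 Medial Vowel Deletion: [nekenadu] → [nknadu]
Rule 2 Final Vowel Lowering: [nknadu] → [nknado]
Rule 3 Intervocalic Lenition: [nknado] → [nknazo]
Rule 4 Velar Palatalization: no change — [nknazo]
Rule Rule 1 changed 2 position(s).

2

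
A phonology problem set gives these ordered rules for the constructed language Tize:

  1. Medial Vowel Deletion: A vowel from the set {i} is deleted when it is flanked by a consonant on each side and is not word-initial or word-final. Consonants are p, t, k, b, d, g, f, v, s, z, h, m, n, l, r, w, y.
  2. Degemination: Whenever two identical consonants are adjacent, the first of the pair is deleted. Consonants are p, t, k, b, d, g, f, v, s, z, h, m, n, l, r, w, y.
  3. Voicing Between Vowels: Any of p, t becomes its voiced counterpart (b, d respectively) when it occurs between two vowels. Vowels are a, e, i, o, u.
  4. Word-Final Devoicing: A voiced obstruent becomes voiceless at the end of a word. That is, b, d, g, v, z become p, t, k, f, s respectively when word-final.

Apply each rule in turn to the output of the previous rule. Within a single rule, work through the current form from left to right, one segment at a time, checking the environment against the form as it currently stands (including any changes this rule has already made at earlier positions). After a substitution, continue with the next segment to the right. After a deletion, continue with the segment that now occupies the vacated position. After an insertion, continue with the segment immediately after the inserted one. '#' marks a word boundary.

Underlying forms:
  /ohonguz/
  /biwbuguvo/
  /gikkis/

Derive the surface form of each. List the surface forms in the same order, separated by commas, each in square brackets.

/ohonguz/:
  1 Medial Vowel Deletion: no change — [ohonguz]
  2 Degemination: no change — [ohonguz]
  3 Voicing Between Vowels: no change — [ohonguz]
  4 Word-Final Devoicing: [ohonguz] → [ohongus]
/biwbuguvo/:
  1 Medial Vowel Deletion: [biwbuguvo] → [bwbuguvo]
  2 Degemination: no change — [bwbuguvo]
  3 Voicing Between Vowels: no change — [bwbuguvo]
  4 Word-Final Devoicing: no change — [bwbuguvo]
/gikkis/:
  1 Medial Vowel Deletion: [gikkis] → [gkks]
  2 Degemination: [gkks] → [gks]
  3 Voicing Between Vowels: no change — [gks]
  4 Word-Final Devoicing: no change — [gks]

[ohongus], [bwbuguvo], [gks]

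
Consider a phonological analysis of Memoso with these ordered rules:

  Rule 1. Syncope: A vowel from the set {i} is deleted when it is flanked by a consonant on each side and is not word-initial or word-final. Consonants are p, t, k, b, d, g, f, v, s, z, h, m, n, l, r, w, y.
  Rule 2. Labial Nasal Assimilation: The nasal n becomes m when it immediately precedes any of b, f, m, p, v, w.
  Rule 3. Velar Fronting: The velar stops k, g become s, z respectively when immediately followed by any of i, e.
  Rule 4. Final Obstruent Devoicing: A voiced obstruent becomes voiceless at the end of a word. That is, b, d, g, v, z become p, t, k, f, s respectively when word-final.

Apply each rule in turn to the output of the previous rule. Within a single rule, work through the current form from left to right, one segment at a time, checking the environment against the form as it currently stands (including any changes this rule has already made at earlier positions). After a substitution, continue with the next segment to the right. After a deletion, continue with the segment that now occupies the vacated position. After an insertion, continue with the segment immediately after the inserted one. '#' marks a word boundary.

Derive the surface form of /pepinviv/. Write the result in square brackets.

Rule 1 Syncope: [pepinviv] → [pepnvv]
Rule 2 Labial Nasal Assimilation: [pepnvv] → [pepmvv]
Rule 3 Velar Fronting: no change — [pepmvv]
Rule 4 Final Obstruent Devoicing: [pepmvv] → [pepmvf]

[pepmvf]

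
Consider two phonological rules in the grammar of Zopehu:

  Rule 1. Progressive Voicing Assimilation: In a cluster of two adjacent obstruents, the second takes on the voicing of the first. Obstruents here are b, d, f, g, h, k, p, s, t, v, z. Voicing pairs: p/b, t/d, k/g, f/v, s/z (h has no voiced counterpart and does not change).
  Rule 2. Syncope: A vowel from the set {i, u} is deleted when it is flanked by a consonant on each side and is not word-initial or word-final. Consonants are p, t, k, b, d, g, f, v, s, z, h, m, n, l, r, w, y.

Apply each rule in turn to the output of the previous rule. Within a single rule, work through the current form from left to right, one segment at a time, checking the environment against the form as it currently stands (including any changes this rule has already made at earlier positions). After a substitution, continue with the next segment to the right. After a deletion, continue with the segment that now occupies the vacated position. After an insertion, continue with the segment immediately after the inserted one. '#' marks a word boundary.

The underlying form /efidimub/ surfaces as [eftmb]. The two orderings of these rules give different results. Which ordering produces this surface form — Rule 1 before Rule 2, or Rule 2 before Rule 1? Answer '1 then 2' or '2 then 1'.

Order 1 then 2:
  1 Progressive Voicing Assimilation: no change — [efidimub]
  2 Syncope: [efidimub] → [efdmb]
  result: [efdmb]
Order 2 then 1:
  2 Syncope: [efidimub] → [efdmb]
  1 Progressive Voicing Assimilation: [efdmb] → [eftmb]
  result: [eftmb]

2 then 1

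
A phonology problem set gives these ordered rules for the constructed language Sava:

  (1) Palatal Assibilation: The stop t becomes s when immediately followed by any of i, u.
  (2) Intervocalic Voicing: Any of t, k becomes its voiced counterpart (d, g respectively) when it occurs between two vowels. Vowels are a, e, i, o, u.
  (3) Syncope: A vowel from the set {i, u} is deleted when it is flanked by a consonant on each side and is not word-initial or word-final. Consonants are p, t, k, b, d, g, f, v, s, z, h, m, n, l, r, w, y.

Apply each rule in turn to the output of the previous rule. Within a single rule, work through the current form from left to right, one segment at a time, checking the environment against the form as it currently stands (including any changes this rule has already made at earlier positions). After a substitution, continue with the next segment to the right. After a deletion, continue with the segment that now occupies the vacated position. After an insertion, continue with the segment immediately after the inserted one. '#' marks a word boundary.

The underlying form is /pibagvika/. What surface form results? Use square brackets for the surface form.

(1) Palatal Assibilation: no change — [pibagvika]
(2) Intervocalic Voicing: [pibagvika] → [pibagviga]
(3) Syncope: [pibagviga] → [pbagvga]

[pbagvga]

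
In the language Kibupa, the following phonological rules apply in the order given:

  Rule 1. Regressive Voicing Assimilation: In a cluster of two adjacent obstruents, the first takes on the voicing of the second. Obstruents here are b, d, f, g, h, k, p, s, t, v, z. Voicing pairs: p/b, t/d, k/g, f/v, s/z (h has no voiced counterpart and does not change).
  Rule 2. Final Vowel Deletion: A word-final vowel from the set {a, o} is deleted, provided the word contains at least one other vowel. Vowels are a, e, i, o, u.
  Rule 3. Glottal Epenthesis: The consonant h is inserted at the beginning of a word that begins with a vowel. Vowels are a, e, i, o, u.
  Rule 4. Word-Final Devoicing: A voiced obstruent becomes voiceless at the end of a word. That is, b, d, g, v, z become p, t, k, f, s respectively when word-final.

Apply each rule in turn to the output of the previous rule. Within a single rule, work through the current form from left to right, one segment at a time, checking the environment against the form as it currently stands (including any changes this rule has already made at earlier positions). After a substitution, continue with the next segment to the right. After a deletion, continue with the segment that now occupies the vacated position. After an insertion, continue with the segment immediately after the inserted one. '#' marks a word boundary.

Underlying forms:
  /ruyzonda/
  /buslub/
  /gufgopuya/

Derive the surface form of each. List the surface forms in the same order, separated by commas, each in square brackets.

/ruyzonda/:
  Rule 1 Regressive Voicing Assimilation: no change — [ruyzonda]
  Rule 2 Final Vowel Deletion: [ruyzonda] → [ruyzond]
  Rule 3 Glottal Epenthesis: no change — [ruyzond]
  Rule 4 Word-Final Devoicing: [ruyzond] → [ruyzont]
/buslub/:
  Rule 1 Regressive Voicing Assimilation: no change — [buslub]
  Rule 2 Final Vowel Deletion: no change — [buslub]
  Rule 3 Glottal Epenthesis: no change — [buslub]
  Rule 4 Word-Final Devoicing: [buslub] → [buslup]
/gufgopuya/:
  Rule 1 Regressive Voicing Assimilation: [gufgopuya] → [guvgopuya]
  Rule 2 Final Vowel Deletion: [guvgopuya] → [guvgopuy]
  Rule 3 Glottal Epenthesis: no change — [guvgopuy]
  Rule 4 Word-Final Devoicing: no change — [guvgopuy]

[ruyzont], [buslup], [guvgopuy]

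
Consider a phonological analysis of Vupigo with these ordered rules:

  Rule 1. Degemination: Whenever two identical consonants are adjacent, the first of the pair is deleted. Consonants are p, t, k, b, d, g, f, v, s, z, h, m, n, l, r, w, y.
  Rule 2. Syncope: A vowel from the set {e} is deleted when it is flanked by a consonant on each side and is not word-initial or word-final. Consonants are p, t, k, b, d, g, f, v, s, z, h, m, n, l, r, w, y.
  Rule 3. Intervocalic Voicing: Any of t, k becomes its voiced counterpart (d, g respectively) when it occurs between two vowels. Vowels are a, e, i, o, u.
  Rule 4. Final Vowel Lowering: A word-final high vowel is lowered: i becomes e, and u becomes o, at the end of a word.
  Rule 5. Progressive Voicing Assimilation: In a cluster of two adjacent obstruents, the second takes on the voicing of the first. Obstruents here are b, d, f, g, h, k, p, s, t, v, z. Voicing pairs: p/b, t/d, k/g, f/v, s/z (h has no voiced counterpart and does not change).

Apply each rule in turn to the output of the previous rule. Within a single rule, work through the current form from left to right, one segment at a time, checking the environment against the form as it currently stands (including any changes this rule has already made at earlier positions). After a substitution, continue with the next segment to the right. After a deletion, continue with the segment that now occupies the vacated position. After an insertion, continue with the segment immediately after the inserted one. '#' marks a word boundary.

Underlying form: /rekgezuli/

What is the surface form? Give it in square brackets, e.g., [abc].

Rule 1 Degemination: no change — [rekgezuli]
Rule 2 Syncope: [rekgezuli] → [rkgzuli]
Rule 3 Intervocalic Voicing: no change — [rkgzuli]
Rule 4 Final Vowel Lowering: [rkgzuli] → [rkgzule]
Rule 5 Progressive Voicing Assimilation: [rkgzule] → [rkksule]

[rkksule]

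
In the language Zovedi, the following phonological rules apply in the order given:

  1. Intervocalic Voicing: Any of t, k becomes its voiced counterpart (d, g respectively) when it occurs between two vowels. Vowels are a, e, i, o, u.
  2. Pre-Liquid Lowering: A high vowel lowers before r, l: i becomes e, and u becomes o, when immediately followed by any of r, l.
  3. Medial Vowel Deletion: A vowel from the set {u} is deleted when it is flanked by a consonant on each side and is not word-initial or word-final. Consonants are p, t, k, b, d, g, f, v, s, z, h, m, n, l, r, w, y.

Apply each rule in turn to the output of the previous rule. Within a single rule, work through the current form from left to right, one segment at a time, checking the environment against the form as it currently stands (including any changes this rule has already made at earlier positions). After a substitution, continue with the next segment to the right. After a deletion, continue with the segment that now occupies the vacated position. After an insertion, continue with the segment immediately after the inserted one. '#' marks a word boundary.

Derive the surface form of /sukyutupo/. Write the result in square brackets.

1 Intervocalic Voicing: [sukyutupo] → [sukyudupo]
2 Pre-Liquid Lowering: no change — [sukyudupo]
3 Medial Vowel Deletion: [sukyudupo] → [skydpo]

[skydpo]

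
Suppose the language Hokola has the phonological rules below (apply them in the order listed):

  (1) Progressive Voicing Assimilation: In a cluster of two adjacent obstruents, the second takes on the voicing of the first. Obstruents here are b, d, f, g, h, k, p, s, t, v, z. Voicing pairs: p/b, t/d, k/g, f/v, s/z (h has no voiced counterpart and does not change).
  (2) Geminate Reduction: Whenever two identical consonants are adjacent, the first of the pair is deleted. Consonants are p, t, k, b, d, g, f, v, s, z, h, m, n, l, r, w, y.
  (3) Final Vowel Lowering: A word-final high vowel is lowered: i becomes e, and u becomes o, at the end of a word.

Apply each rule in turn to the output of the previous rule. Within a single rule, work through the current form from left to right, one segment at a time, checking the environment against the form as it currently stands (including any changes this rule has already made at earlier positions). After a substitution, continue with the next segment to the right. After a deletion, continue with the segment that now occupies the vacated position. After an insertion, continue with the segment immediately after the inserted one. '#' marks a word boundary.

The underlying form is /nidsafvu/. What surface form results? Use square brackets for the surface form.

(1) Progressive Voicing Assimilation: [nidsafvu] → [nidzaffu]
(2) Geminate Reduction: [nidzaffu] → [nidzafu]
(3) Final Vowel Lowering: [nidzafu] → [nidzafo]

[nidzafo]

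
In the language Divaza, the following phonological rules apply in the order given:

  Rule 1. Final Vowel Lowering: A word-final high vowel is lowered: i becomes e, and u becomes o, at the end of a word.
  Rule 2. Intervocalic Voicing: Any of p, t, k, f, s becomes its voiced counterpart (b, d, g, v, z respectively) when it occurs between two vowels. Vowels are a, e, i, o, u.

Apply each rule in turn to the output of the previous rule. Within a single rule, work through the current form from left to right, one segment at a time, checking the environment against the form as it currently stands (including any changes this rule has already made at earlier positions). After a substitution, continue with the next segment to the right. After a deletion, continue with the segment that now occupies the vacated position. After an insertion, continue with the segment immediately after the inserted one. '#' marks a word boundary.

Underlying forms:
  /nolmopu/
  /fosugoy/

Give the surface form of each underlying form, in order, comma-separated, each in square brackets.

/nolmopu/:
  Rule 1 Final Vowel Lowering: [nolmopu] → [nolmopo]
  Rule 2 Intervocalic Voicing: [nolmopo] → [nolmobo]
/fosugoy/:
  Rule 1 Final Vowel Lowering: no change — [fosugoy]
  Rule 2 Intervocalic Voicing: [fosugoy] → [fozugoy]

[nolmobo], [fozugoy]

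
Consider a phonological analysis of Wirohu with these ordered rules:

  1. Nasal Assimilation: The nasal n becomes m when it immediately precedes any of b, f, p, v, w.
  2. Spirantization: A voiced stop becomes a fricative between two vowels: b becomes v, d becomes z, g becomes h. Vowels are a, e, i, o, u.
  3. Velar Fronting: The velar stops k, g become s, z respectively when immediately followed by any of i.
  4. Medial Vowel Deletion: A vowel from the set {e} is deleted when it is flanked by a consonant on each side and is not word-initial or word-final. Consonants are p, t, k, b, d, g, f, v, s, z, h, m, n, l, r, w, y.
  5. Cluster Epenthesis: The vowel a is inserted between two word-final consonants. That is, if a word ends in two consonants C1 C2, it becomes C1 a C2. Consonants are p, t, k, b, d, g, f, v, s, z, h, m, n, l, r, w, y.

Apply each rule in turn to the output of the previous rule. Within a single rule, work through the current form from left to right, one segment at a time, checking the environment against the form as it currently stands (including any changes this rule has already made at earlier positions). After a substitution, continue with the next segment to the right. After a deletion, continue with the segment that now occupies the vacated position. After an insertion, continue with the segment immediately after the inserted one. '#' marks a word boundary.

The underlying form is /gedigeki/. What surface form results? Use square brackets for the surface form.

1 Nasal Assimilation: no change — [gedigeki]
2 Spirantization: [gedigeki] → [geziheki]
3 Velar Fronting: [geziheki] → [gezihesi]
4 Medial Vowel Deletion: [gezihesi] → [gzihsi]
5 Cluster Epenthesis: no change — [gzihsi]

[gzihsi]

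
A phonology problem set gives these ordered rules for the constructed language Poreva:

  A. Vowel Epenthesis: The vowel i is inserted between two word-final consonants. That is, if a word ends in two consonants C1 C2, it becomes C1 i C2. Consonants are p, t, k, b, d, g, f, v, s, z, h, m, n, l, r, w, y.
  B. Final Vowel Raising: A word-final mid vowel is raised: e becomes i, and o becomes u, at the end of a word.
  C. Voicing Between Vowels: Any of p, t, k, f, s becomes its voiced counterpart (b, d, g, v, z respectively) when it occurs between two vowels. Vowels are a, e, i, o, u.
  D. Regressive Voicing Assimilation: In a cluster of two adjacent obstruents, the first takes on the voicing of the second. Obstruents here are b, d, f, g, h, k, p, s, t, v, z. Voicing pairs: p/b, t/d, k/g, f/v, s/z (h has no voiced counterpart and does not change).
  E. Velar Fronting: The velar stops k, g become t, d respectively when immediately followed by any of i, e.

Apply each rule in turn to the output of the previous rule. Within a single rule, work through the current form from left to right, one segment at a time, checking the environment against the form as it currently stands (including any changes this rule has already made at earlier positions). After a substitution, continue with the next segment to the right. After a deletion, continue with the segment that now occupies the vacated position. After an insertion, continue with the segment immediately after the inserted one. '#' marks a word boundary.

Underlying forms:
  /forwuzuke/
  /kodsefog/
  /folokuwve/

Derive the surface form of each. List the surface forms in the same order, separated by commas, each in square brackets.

/forwuzuke/:
  A Vowel Epenthesis: no change — [forwuzuke]
  B Final Vowel Raising: [forwuzuke] → [forwuzuki]
  C Voicing Between Vowels: [forwuzuki] → [forwuzugi]
  D Regressive Voicing Assimilation: no change — [forwuzugi]
  E Velar Fronting: [forwuzugi] → [forwuzudi]
/kodsefog/:
  A Vowel Epenthesis: no change — [kodsefog]
  B Final Vowel Raising: no change — [kodsefog]
  C Voicing Between Vowels: [kodsefog] → [kodsevog]
  D Regressive Voicing Assimilation: [kodsevog] → [kotsevog]
  E Velar Fronting: no change — [kotsevog]
/folokuwve/:
  A Vowel Epenthesis: no change — [folokuwve]
  B Final Vowel Raising: [folokuwve] → [folokuwvi]
  C Voicing Between Vowels: [folokuwvi] → [fologuwvi]
  D Regressive Voicing Assimilation: no change — [fologuwvi]
  E Velar Fronting: no change — [fologuwvi]

[forwuzudi], [kotsevog], [fologuwvi]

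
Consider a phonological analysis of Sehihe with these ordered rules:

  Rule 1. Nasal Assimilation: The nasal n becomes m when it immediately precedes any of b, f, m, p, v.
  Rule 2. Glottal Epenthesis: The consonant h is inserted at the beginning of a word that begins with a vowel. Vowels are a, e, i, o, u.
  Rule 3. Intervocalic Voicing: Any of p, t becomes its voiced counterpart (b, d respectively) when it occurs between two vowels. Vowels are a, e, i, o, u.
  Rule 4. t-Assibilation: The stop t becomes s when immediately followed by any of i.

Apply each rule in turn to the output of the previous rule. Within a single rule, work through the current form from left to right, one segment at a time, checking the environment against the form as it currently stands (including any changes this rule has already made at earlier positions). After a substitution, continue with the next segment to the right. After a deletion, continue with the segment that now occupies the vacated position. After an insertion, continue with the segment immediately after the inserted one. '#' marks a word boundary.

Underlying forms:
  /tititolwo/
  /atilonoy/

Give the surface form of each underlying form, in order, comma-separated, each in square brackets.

[sididolwo], [hadilonoy]

/tititolwo/:
  Rule 1 Nasal Assimilation: no change — [tititolwo]
  Rule 2 Glottal Epenthesis: no change — [tititolwo]
  Rule 3 Intervocalic Voicing: [tititolwo] → [tididolwo]
  Rule 4 t-Assibilation: [tididolwo] → [sididolwo]
/atilonoy/:
  Rule 1 Nasal Assimilation: no change — [atilonoy]
  Rule 2 Glottal Epenthesis: [atilonoy] → [hatilonoy]
  Rule 3 Intervocalic Voicing: [hatilonoy] → [hadilonoy]
  Rule 4 t-Assibilation: no change — [hadilonoy]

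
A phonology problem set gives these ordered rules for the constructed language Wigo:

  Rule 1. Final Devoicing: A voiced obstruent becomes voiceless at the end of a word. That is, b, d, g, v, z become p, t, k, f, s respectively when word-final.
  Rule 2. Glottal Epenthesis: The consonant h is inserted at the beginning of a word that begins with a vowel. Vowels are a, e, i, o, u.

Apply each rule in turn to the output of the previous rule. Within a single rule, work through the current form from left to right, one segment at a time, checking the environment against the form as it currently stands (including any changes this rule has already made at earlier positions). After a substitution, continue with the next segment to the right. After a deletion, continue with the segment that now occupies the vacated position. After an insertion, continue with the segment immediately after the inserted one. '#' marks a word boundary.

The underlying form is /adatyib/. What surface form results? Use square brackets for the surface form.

[hadatyip]

Rule 1 Final Devoicing: [adatyib] → [adatyip]
Rule 2 Glottal Epenthesis: [adatyip] → [hadatyip]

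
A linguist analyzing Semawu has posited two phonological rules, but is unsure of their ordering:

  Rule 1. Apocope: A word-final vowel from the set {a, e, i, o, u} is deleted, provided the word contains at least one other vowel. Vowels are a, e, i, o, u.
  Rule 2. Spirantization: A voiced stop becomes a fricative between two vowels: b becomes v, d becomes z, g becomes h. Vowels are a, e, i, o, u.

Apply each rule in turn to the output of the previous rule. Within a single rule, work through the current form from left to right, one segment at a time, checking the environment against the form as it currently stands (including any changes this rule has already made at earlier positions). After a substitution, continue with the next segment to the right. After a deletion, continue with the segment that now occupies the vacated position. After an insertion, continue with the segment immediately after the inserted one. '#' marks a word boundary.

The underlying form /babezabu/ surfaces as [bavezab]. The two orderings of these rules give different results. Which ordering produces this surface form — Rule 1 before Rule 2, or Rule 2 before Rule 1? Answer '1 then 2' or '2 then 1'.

1 then 2

Order 1 then 2:
  1 Apocope: [babezabu] → [babezab]
  2 Spirantization: [babezab] → [bavezab]
  result: [bavezab]
Order 2 then 1:
  2 Spirantization: [babezabu] → [bavezavu]
  1 Apocope: [bavezavu] → [bavezav]
  result: [bavezav]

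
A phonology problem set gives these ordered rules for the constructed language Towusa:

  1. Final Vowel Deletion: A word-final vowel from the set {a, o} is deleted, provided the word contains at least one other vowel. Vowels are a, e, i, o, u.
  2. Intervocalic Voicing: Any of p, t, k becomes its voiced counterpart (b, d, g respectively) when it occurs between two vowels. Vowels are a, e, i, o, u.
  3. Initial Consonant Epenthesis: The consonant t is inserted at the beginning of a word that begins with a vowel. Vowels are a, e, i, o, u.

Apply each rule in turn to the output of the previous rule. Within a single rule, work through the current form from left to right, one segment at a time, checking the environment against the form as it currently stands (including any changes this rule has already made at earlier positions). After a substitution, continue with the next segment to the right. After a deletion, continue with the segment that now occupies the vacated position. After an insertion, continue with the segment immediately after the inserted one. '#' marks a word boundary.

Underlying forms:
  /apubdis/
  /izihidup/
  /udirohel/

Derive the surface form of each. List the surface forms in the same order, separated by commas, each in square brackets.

[tabubdis], [tizihidup], [tudirohel]

/apubdis/:
  1 Final Vowel Deletion: no change — [apubdis]
  2 Intervocalic Voicing: [apubdis] → [abubdis]
  3 Initial Consonant Epenthesis: [abubdis] → [tabubdis]
/izihidup/:
  1 Final Vowel Deletion: no change — [izihidup]
  2 Intervocalic Voicing: no change — [izihidup]
  3 Initial Consonant Epenthesis: [izihidup] → [tizihidup]
/udirohel/:
  1 Final Vowel Deletion: no change — [udirohel]
  2 Intervocalic Voicing: no change — [udirohel]
  3 Initial Consonant Epenthesis: [udirohel] → [tudirohel]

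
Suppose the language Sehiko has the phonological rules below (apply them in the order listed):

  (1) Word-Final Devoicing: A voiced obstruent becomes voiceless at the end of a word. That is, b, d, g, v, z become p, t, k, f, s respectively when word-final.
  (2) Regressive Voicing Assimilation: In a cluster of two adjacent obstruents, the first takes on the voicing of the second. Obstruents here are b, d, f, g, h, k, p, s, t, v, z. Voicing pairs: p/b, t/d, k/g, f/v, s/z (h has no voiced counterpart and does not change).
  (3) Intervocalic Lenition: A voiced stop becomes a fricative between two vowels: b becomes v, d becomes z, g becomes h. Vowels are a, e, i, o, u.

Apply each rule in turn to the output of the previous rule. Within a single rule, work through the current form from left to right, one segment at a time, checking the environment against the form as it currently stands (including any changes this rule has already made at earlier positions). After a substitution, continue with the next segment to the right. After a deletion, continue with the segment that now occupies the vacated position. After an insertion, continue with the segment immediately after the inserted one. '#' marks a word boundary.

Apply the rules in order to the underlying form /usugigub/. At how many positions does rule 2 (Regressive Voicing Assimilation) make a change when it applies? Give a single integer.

0

(1) Word-Final Devoicing: [usugigub] → [usugigup]
(2) Regressive Voicing Assimilation: no change — [usugigup]
(3) Intervocalic Lenition: [usugigup] → [usuhihup]
Rule 2 changed 0 position(s).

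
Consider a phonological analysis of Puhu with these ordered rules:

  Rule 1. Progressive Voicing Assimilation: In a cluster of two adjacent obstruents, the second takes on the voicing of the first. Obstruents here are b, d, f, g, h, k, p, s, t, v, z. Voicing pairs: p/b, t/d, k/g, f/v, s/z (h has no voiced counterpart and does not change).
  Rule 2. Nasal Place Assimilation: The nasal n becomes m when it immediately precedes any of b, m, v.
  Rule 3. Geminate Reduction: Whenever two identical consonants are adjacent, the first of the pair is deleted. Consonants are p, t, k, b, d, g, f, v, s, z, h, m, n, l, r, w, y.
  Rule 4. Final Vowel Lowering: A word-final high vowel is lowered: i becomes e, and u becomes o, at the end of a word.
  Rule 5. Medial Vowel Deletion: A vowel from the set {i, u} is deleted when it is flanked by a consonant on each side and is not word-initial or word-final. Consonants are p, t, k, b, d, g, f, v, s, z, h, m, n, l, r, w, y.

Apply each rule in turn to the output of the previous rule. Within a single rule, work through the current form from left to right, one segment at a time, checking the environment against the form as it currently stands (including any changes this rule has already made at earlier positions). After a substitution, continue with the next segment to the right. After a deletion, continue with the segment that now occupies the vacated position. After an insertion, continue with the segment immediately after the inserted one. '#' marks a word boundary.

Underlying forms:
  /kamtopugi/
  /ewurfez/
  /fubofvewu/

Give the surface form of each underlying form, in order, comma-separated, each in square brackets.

[kamtopge], [ewrfez], [fbofewo]

/kamtopugi/:
  Rule 1 Progressive Voicing Assimilation: no change — [kamtopugi]
  Rule 2 Nasal Place Assimilation: no change — [kamtopugi]
  Rule 3 Geminate Reduction: no change — [kamtopugi]
  Rule 4 Final Vowel Lowering: [kamtopugi] → [kamtopuge]
  Rule 5 Medial Vowel Deletion: [kamtopuge] → [kamtopge]
/ewurfez/:
  Rule 1 Progressive Voicing Assimilation: no change — [ewurfez]
  Rule 2 Nasal Place Assimilation: no change — [ewurfez]
  Rule 3 Geminate Reduction: no change — [ewurfez]
  Rule 4 Final Vowel Lowering: no change — [ewurfez]
  Rule 5 Medial Vowel Deletion: [ewurfez] → [ewrfez]
/fubofvewu/:
  Rule 1 Progressive Voicing Assimilation: [fubofvewu] → [fuboffewu]
  Rule 2 Nasal Place Assimilation: no change — [fuboffewu]
  Rule 3 Geminate Reduction: [fuboffewu] → [fubofewu]
  Rule 4 Final Vowel Lowering: [fubofewu] → [fubofewo]
  Rule 5 Medial Vowel Deletion: [fubofewo] → [fbofewo]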